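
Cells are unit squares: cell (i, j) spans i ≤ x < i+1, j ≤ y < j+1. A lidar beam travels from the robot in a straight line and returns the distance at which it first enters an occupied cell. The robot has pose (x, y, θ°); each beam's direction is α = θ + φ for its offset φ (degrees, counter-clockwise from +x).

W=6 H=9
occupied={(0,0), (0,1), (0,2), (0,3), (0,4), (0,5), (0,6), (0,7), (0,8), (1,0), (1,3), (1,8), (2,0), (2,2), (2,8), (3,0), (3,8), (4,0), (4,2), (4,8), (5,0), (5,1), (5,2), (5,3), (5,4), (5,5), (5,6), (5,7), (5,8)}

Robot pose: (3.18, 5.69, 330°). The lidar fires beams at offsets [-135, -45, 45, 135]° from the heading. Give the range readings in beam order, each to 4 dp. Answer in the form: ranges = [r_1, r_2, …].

ranges = [2.2569, 3.1682, 1.8842, 2.3915]

beam 1: φ=-135°, α=195°
  d=(-0.9659,-0.2588)  start (3,5)  tX=0.1863 tY=2.6660  stride 1/|dx|=1.0353 1/|dy|=3.8637
    cross x-line → (2,5), t=0.1863
    cross x-line → (1,5), t=1.2216
    cross x-line → (0,5), t=2.2569 (wall)
  → r_1 = 2.2569
beam 2: φ=-45°, α=285°
  d=(0.2588,-0.9659)  start (3,5)  tX=3.1682 tY=0.7143  stride 1/|dx|=3.8637 1/|dy|=1.0353
    cross y-line → (3,4), t=0.7143
    cross y-line → (3,3), t=1.7496
    cross y-line → (3,2), t=2.7849
    cross x-line → (4,2), t=3.1682 (wall)
  → r_2 = 3.1682
beam 3: φ=45°, α=15°
  d=(0.9659,0.2588)  start (3,5)  tX=0.8489 tY=1.1977  stride 1/|dx|=1.0353 1/|dy|=3.8637
    cross x-line → (4,5), t=0.8489
    cross y-line → (4,6), t=1.1977
    cross x-line → (5,6), t=1.8842 (wall)
  → r_3 = 1.8842
beam 4: φ=135°, α=105°
  d=(-0.2588,0.9659)  start (3,5)  tX=0.6955 tY=0.3209  stride 1/|dx|=3.8637 1/|dy|=1.0353
    cross y-line → (3,6), t=0.3209
    cross x-line → (2,6), t=0.6955
    cross y-line → (2,7), t=1.3562
    cross y-line → (2,8), t=2.3915 (wall)
  → r_4 = 2.3915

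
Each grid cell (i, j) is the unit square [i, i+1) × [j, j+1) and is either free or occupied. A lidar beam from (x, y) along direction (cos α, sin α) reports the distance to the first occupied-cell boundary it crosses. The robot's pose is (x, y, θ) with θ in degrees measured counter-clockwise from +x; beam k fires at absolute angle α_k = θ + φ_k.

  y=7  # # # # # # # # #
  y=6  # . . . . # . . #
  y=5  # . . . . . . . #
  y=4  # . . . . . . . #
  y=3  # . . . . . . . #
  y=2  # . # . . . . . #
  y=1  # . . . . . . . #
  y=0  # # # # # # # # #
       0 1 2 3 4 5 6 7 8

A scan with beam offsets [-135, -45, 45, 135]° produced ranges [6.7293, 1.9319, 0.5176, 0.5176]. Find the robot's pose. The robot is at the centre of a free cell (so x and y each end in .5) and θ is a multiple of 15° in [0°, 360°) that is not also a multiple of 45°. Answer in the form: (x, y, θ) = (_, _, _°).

Candidates: 40 free-cell centres × 16 headings = 640 poses. Raycast each; keep the one whose scan matches to 4 dp.
  (6.5, 1.5, 105°): beam 1 = 1.0000 ≠ 6.7293 ✗
  (1.5, 5.5, 345°): beam 1 = 0.5774 ≠ 6.7293 ✗
  (6.5, 5.5, 345°): beam 1 = 5.0000 ≠ 6.7293 ✗
  …
  (1.5, 1.5, 150°): r_1=6.7293, r_2=1.9319, r_3=0.5176, r_4=0.5176 — all match ✓
Unique over the lattice → pose = (1.5, 1.5, 150°).

(x, y, θ) = (1.5, 1.5, 150°)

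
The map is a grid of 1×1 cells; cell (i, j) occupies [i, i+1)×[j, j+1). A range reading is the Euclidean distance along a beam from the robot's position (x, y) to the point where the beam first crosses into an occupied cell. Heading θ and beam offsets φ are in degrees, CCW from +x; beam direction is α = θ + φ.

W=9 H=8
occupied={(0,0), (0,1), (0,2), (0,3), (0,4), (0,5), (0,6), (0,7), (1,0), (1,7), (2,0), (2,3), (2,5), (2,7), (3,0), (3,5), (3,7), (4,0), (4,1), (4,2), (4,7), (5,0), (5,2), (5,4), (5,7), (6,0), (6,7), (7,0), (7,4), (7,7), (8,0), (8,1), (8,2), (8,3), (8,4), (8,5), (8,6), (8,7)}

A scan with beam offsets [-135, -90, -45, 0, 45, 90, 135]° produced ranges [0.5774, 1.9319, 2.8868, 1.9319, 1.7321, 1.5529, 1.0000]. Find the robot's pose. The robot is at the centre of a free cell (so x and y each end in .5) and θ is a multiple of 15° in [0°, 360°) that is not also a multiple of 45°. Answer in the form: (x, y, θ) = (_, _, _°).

(x, y, θ) = (6.5, 6.5, 255°)

Enumerate (i+0.5, j+0.5, θ) over the 34 free cells and 16 admissible headings. For each, cast all 7 beams and compare to the given ranges.
  (6.5, 2.5, 15°): beam 1 = 1.7321 ≠ 0.5774 ✗
  (7.5, 3.5, 15°): beam 1 = 2.8868 ≠ 0.5774 ✗
  (4.5, 5.5, 15°): beam 1 = 5.1962 ≠ 0.5774 ✗
  (7.5, 1.5, 255°): beam 1 = 3.0000 ≠ 0.5774 ✗
  (4.5, 6.5, 210°): beam 1 = 0.5176 ≠ 0.5774 ✗
  …
  (6.5, 6.5, 255°): r_1=0.5774, r_2=1.9319, r_3=2.8868, r_4=1.9319, r_5=1.7321, r_6=1.5529, r_7=1.0000 — all match ✓
Only this pose fits every beam.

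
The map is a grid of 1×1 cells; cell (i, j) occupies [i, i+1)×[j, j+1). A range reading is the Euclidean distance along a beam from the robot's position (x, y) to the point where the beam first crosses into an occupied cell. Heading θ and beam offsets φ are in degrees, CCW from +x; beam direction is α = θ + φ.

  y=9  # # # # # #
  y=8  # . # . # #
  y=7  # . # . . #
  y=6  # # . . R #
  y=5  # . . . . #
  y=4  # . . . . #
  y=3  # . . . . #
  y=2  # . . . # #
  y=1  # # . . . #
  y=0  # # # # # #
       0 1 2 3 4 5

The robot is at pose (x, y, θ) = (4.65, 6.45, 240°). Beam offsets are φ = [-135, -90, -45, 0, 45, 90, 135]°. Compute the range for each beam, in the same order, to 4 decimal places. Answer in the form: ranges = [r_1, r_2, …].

ranges = [1.6047, 1.9053, 3.7788, 5.3000, 1.3523, 0.4041, 0.3623]

beam 1: φ=-135°, α=105°
  dir = (cos 105°, sin 105°) = (-0.2588, 0.9659); from cell (4,6)
  next x-line at t=2.5114, next y-line at t=0.5694; Δt_x=3.8637, Δt_y=1.0353
    y: enter (4,7) at t=0.5694
    y: enter (4,8) at t=1.6047 ← occupied
  → r_1 = 1.6047
beam 2: φ=-90°, α=150°
  dir = (cos 150°, sin 150°) = (-0.8660, 0.5000); from cell (4,6)
  next x-line at t=0.7506, next y-line at t=1.1000; Δt_x=1.1547, Δt_y=2.0000
    x: enter (3,6) at t=0.7506
    y: enter (3,7) at t=1.1000
    x: enter (2,7) at t=1.9053 ← occupied
  → r_2 = 1.9053
beam 3: φ=-45°, α=195°
  dir = (cos 195°, sin 195°) = (-0.9659, -0.2588); from cell (4,6)
  next x-line at t=0.6729, next y-line at t=1.7387; Δt_x=1.0353, Δt_y=3.8637
    x: enter (3,6) at t=0.6729
    x: enter (2,6) at t=1.7082
    y: enter (2,5) at t=1.7387
    x: enter (1,5) at t=2.7435
    x: enter (0,5) at t=3.7788 ← occupied
  → r_3 = 3.7788
beam 4: φ=0°, α=240°
  dir = (cos 240°, sin 240°) = (-0.5000, -0.8660); from cell (4,6)
  next x-line at t=1.3000, next y-line at t=0.5196; Δt_x=2.0000, Δt_y=1.1547
    y: enter (4,5) at t=0.5196
    x: enter (3,5) at t=1.3000
    y: enter (3,4) at t=1.6743
    y: enter (3,3) at t=2.8290
    x: enter (2,3) at t=3.3000
    y: enter (2,2) at t=3.9837
    y: enter (2,1) at t=5.1384
    x: enter (1,1) at t=5.3000 ← occupied
  → r_4 = 5.3000
beam 5: φ=45°, α=285°
  dir = (cos 285°, sin 285°) = (0.2588, -0.9659); from cell (4,6)
  next x-line at t=1.3523, next y-line at t=0.4659; Δt_x=3.8637, Δt_y=1.0353
    y: enter (4,5) at t=0.4659
    x: enter (5,5) at t=1.3523 ← occupied
  → r_5 = 1.3523
beam 6: φ=90°, α=330°
  dir = (cos 330°, sin 330°) = (0.8660, -0.5000); from cell (4,6)
  next x-line at t=0.4041, next y-line at t=0.9000; Δt_x=1.1547, Δt_y=2.0000
    x: enter (5,6) at t=0.4041 ← occupied
  → r_6 = 0.4041
beam 7: φ=135°, α=15°
  dir = (cos 15°, sin 15°) = (0.9659, 0.2588); from cell (4,6)
  next x-line at t=0.3623, next y-line at t=2.1250; Δt_x=1.0353, Δt_y=3.8637
    x: enter (5,6) at t=0.3623 ← occupied
  → r_7 = 0.3623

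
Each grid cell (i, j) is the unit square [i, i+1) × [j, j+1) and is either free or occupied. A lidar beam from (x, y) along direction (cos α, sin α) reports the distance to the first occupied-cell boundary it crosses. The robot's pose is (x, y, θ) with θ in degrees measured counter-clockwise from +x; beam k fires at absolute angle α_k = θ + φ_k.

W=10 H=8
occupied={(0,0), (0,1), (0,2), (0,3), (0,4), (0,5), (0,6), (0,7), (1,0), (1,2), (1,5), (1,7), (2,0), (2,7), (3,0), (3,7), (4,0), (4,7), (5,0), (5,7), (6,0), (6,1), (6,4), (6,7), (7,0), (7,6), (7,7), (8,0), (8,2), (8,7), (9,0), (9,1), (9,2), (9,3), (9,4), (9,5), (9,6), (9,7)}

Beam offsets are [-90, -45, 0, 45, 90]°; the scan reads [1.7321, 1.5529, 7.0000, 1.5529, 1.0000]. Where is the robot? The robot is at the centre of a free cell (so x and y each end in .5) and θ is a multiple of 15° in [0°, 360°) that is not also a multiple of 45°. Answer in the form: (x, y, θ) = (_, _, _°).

(x, y, θ) = (8.5, 4.5, 210°)

Enumerate (i+0.5, j+0.5, θ) over the 42 free cells and 16 admissible headings. For each, cast all 5 beams and compare to the given ranges.
  (8.5, 3.5, 210°): beam 1 = 2.8868 ≠ 1.7321 ✗
  (7.5, 4.5, 60°): beam 3 = 2.8868 ≠ 7.0000 ✗
  (3.5, 4.5, 345°): beam 1 = 3.6235 ≠ 1.7321 ✗
  (1.5, 1.5, 285°): beam 1 = 0.5176 ≠ 1.7321 ✗
  …
  (8.5, 4.5, 210°): r_1=1.7321, r_2=1.5529, r_3=7.0000, r_4=1.5529, r_5=1.0000 — all match ✓
No second candidate reproduces the full scan.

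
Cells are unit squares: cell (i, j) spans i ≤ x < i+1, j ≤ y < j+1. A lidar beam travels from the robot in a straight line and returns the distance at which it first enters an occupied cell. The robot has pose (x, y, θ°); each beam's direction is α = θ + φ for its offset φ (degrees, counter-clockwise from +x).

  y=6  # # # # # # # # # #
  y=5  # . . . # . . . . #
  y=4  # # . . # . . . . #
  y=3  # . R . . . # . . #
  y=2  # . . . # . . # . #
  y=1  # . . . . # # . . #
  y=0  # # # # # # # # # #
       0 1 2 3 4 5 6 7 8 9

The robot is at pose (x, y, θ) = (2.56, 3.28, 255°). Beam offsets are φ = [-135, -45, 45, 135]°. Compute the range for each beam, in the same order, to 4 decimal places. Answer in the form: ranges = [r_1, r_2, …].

ranges = [1.1200, 1.8013, 2.6327, 1.6628]

beam 1: φ=-135°, α=120°
  cosα=-0.5000 sinα=0.8660 | (2,3) | tMaxX 1.1200 tMaxY 0.8314 | tΔX 2.0000 tΔY 1.1547
    t=0.8314 [y] (2,4)
    t=1.1200 [x] (1,4) — stop
  → r_1 = 1.1200
beam 2: φ=-45°, α=210°
  cosα=-0.8660 sinα=-0.5000 | (2,3) | tMaxX 0.6466 tMaxY 0.5600 | tΔX 1.1547 tΔY 2.0000
    t=0.5600 [y] (2,2)
    t=0.6466 [x] (1,2)
    t=1.8013 [x] (0,2) — stop
  → r_2 = 1.8013
beam 3: φ=45°, α=300°
  cosα=0.5000 sinα=-0.8660 | (2,3) | tMaxX 0.8800 tMaxY 0.3233 | tΔX 2.0000 tΔY 1.1547
    t=0.3233 [y] (2,2)
    t=0.8800 [x] (3,2)
    t=1.4780 [y] (3,1)
    t=2.6327 [y] (3,0) — stop
  → r_3 = 2.6327
beam 4: φ=135°, α=30°
  cosα=0.8660 sinα=0.5000 | (2,3) | tMaxX 0.5081 tMaxY 1.4400 | tΔX 1.1547 tΔY 2.0000
    t=0.5081 [x] (3,3)
    t=1.4400 [y] (3,4)
    t=1.6628 [x] (4,4) — stop
  → r_4 = 1.6628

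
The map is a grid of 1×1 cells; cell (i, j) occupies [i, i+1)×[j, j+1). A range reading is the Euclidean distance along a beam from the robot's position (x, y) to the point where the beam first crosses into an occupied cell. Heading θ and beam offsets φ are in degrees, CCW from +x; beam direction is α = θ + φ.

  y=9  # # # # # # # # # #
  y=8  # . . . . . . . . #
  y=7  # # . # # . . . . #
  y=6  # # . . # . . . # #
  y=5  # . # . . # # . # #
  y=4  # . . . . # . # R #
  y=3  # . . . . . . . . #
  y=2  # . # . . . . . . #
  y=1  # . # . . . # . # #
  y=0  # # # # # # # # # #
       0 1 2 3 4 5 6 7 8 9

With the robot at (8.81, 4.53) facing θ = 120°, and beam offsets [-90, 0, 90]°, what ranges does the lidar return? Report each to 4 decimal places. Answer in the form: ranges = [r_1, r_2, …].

beam 1: φ=-90°, α=30°
  d=(0.8660,0.5000)  start (8,4)  tX=0.2194 tY=0.9400  stride 1/|dx|=1.1547 1/|dy|=2.0000
    cross x-line → (9,4), t=0.2194 (wall)
  → r_1 = 0.2194
beam 2: φ=0°, α=120°
  d=(-0.5000,0.8660)  start (8,4)  tX=1.6200 tY=0.5427  stride 1/|dx|=2.0000 1/|dy|=1.1547
    cross y-line → (8,5), t=0.5427 (wall)
  → r_2 = 0.5427
beam 3: φ=90°, α=210°
  d=(-0.8660,-0.5000)  start (8,4)  tX=0.9353 tY=1.0600  stride 1/|dx|=1.1547 1/|dy|=2.0000
    cross x-line → (7,4), t=0.9353 (wall)
  → r_3 = 0.9353

ranges = [0.2194, 0.5427, 0.9353]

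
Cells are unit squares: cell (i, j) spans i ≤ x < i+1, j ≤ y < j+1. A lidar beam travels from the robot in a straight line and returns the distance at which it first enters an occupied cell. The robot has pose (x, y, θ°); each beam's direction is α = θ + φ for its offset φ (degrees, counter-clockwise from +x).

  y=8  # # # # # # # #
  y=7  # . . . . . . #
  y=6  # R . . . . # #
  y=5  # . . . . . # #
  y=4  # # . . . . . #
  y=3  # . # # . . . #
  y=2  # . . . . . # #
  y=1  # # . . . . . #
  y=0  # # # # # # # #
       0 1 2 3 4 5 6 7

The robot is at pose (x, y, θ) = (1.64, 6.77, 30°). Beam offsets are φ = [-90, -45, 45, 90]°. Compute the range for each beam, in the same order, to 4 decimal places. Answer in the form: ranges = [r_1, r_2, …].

beam 1: φ=-90°, α=300°
  d=(0.5000,-0.8660)  start (1,6)  tX=0.7200 tY=0.8891  stride 1/|dx|=2.0000 1/|dy|=1.1547
    cross x-line → (2,6), t=0.7200
    cross y-line → (2,5), t=0.8891
    cross y-line → (2,4), t=2.0438
    cross x-line → (3,4), t=2.7200
    cross y-line → (3,3), t=3.1985 (wall)
  → r_1 = 3.1985
beam 2: φ=-45°, α=345°
  d=(0.9659,-0.2588)  start (1,6)  tX=0.3727 tY=2.9751  stride 1/|dx|=1.0353 1/|dy|=3.8637
    cross x-line → (2,6), t=0.3727
    cross x-line → (3,6), t=1.4080
    cross x-line → (4,6), t=2.4433
    cross y-line → (4,5), t=2.9751
    cross x-line → (5,5), t=3.4785
    cross x-line → (6,5), t=4.5138 (wall)
  → r_2 = 4.5138
beam 3: φ=45°, α=75°
  d=(0.2588,0.9659)  start (1,6)  tX=1.3909 tY=0.2381  stride 1/|dx|=3.8637 1/|dy|=1.0353
    cross y-line → (1,7), t=0.2381
    cross y-line → (1,8), t=1.2734 (wall)
  → r_3 = 1.2734
beam 4: φ=90°, α=120°
  d=(-0.5000,0.8660)  start (1,6)  tX=1.2800 tY=0.2656  stride 1/|dx|=2.0000 1/|dy|=1.1547
    cross y-line → (1,7), t=0.2656
    cross x-line → (0,7), t=1.2800 (wall)
  → r_4 = 1.2800

ranges = [3.1985, 4.5138, 1.2734, 1.2800]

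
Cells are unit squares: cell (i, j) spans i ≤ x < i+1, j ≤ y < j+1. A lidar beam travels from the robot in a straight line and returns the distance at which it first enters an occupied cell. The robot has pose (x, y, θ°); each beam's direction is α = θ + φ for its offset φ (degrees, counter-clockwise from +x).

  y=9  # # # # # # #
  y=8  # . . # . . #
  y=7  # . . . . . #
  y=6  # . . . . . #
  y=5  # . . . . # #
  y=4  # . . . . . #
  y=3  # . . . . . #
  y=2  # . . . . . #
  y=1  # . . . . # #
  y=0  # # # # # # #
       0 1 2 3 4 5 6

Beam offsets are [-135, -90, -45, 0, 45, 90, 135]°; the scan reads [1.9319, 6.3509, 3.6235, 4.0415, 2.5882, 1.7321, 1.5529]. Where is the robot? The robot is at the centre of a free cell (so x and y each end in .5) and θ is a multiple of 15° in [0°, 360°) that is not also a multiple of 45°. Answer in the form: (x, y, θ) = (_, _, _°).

(x, y, θ) = (4.5, 3.5, 210°)

Candidates: 37 free-cell centres × 16 headings = 592 poses. Raycast each; keep the one whose scan matches to 4 dp.
  (2.5, 8.5, 15°): beam 1 = 3.0000 ≠ 1.9319 ✗
  (1.5, 4.5, 150°): beam 1 = 3.6235 ≠ 1.9319 ✗
  (1.5, 4.5, 15°): beam 1 = 1.0000 ≠ 1.9319 ✗
  (4.5, 6.5, 30°): beam 1 = 5.6940 ≠ 1.9319 ✗
  …
  (4.5, 3.5, 210°): r_1=1.9319, r_2=6.3509, r_3=3.6235, r_4=4.0415, r_5=2.5882, r_6=1.7321, r_7=1.5529 — all match ✓
Unique over the lattice → pose = (4.5, 3.5, 210°).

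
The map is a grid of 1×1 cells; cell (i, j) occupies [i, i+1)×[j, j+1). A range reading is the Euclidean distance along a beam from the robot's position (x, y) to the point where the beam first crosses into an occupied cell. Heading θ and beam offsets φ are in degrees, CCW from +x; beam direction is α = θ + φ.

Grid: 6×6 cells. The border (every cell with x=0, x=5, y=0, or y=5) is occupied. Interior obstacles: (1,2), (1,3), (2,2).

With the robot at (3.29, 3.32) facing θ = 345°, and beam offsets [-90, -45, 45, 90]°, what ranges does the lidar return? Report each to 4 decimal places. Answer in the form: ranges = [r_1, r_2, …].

ranges = [1.1205, 2.6789, 1.9745, 1.7393]

beam 1: φ=-90°, α=255°
  d=(-0.2588,-0.9659)  start (3,3)  tX=1.1205 tY=0.3313  stride 1/|dx|=3.8637 1/|dy|=1.0353
    cross y-line → (3,2), t=0.3313
    cross x-line → (2,2), t=1.1205 (wall)
  → r_1 = 1.1205
beam 2: φ=-45°, α=300°
  d=(0.5000,-0.8660)  start (3,3)  tX=1.4200 tY=0.3695  stride 1/|dx|=2.0000 1/|dy|=1.1547
    cross y-line → (3,2), t=0.3695
    cross x-line → (4,2), t=1.4200
    cross y-line → (4,1), t=1.5242
    cross y-line → (4,0), t=2.6789 (wall)
  → r_2 = 2.6789
beam 3: φ=45°, α=30°
  d=(0.8660,0.5000)  start (3,3)  tX=0.8198 tY=1.3600  stride 1/|dx|=1.1547 1/|dy|=2.0000
    cross x-line → (4,3), t=0.8198
    cross y-line → (4,4), t=1.3600
    cross x-line → (5,4), t=1.9745 (wall)
  → r_3 = 1.9745
beam 4: φ=90°, α=75°
  d=(0.2588,0.9659)  start (3,3)  tX=2.7432 tY=0.7040  stride 1/|dx|=3.8637 1/|dy|=1.0353
    cross y-line → (3,4), t=0.7040
    cross y-line → (3,5), t=1.7393 (wall)
  → r_4 = 1.7393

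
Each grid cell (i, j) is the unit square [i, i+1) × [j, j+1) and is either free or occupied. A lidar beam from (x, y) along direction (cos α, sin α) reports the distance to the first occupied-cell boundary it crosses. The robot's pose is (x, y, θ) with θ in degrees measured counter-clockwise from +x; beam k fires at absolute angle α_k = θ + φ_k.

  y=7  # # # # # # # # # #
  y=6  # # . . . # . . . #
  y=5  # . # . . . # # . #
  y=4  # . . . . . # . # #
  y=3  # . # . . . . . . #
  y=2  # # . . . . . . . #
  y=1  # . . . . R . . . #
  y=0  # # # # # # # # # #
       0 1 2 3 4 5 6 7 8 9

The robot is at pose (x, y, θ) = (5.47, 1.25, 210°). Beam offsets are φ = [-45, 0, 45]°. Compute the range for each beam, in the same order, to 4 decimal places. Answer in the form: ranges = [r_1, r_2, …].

ranges = [3.5924, 0.5000, 0.2588]

beam 1: φ=-45°, α=165°
  d=(-0.9659,0.2588)  start (5,1)  tX=0.4866 tY=2.8978  stride 1/|dx|=1.0353 1/|dy|=3.8637
    cross x-line → (4,1), t=0.4866
    cross x-line → (3,1), t=1.5219
    cross x-line → (2,1), t=2.5571
    cross y-line → (2,2), t=2.8978
    cross x-line → (1,2), t=3.5924 (wall)
  → r_1 = 3.5924
beam 2: φ=0°, α=210°
  d=(-0.8660,-0.5000)  start (5,1)  tX=0.5427 tY=0.5000  stride 1/|dx|=1.1547 1/|dy|=2.0000
    cross y-line → (5,0), t=0.5000 (wall)
  → r_2 = 0.5000
beam 3: φ=45°, α=255°
  d=(-0.2588,-0.9659)  start (5,1)  tX=1.8159 tY=0.2588  stride 1/|dx|=3.8637 1/|dy|=1.0353
    cross y-line → (5,0), t=0.2588 (wall)
  → r_3 = 0.2588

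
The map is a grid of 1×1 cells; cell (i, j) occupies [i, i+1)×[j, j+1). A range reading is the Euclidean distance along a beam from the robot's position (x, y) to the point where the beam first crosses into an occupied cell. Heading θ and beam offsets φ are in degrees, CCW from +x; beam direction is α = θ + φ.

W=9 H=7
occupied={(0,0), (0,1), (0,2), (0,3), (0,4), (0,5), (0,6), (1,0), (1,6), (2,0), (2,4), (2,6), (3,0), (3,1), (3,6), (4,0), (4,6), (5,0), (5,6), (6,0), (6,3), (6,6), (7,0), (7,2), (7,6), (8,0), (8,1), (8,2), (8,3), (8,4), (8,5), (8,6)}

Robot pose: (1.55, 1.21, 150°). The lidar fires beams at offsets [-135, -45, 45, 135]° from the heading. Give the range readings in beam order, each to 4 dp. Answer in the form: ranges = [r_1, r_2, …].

ranges = [1.5012, 2.1250, 0.5694, 0.2174]

beam 1: φ=-135°, α=15°
  cosα=0.9659 sinα=0.2588 | (1,1) | tMaxX 0.4659 tMaxY 3.0523 | tΔX 1.0353 tΔY 3.8637
    t=0.4659 [x] (2,1)
    t=1.5012 [x] (3,1) — stop
  → r_1 = 1.5012
beam 2: φ=-45°, α=105°
  cosα=-0.2588 sinα=0.9659 | (1,1) | tMaxX 2.1250 tMaxY 0.8179 | tΔX 3.8637 tΔY 1.0353
    t=0.8179 [y] (1,2)
    t=1.8531 [y] (1,3)
    t=2.1250 [x] (0,3) — stop
  → r_2 = 2.1250
beam 3: φ=45°, α=195°
  cosα=-0.9659 sinα=-0.2588 | (1,1) | tMaxX 0.5694 tMaxY 0.8114 | tΔX 1.0353 tΔY 3.8637
    t=0.5694 [x] (0,1) — stop
  → r_3 = 0.5694
beam 4: φ=135°, α=285°
  cosα=0.2588 sinα=-0.9659 | (1,1) | tMaxX 1.7387 tMaxY 0.2174 | tΔX 3.8637 tΔY 1.0353
    t=0.2174 [y] (1,0) — stop
  → r_4 = 0.2174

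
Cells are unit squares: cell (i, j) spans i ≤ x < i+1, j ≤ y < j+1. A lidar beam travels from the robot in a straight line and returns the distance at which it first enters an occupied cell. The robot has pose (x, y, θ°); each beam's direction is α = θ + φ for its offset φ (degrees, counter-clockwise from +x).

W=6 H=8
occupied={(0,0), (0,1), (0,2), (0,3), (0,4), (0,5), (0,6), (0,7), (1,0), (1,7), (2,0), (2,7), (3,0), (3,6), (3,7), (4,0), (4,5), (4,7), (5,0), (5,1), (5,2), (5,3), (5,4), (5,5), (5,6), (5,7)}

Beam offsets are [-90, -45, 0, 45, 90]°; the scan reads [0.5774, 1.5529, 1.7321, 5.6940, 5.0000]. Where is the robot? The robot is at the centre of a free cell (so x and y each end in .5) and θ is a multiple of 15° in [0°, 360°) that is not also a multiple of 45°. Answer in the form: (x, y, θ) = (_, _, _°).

Candidates: 22 free-cell centres × 16 headings = 352 poses. Raycast each; keep the one whose scan matches to 4 dp.
  (4.5, 1.5, 150°): beam 1 = 1.0000 ≠ 0.5774 ✗
  (1.5, 4.5, 30°): beam 1 = 4.0415 ≠ 0.5774 ✗
  (1.5, 1.5, 30°): beam 2 = 1.9319 ≠ 1.5529 ✗
  (2.5, 6.5, 150°): beam 2 = 0.5176 ≠ 1.5529 ✗
  …
  (2.5, 6.5, 210°): r_1=0.5774, r_2=1.5529, r_3=1.7321, r_4=5.6940, r_5=5.0000 — all match ✓
Only this pose fits every beam.

(x, y, θ) = (2.5, 6.5, 210°)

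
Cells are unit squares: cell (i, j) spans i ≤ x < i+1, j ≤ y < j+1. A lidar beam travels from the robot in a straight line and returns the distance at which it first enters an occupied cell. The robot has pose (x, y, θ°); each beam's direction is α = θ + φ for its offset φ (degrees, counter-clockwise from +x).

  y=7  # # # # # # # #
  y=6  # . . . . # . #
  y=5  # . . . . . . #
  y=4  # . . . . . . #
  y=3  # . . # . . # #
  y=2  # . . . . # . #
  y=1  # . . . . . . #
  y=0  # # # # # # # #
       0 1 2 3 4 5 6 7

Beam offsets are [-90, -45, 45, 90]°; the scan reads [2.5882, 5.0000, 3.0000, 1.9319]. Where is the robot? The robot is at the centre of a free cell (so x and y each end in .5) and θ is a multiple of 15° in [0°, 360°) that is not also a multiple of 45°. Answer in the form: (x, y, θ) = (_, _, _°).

The pose lattice has 32·16 = 512 candidates. Test each by forward raycasting.
  (5.5, 5.5, 165°): beam 1 = 0.5176 ≠ 2.5882 ✗
  (5.5, 3.5, 120°): beam 1 = 0.5774 ≠ 2.5882 ✗
  (4.5, 4.5, 300°): beam 1 = 1.0000 ≠ 2.5882 ✗
  (4.5, 2.5, 330°): beam 1 = 1.7321 ≠ 2.5882 ✗
  …
  (3.5, 5.5, 285°): r_1=2.5882, r_2=5.0000, r_3=3.0000, r_4=1.9319 — all match ✓
No second candidate reproduces the full scan.

(x, y, θ) = (3.5, 5.5, 285°)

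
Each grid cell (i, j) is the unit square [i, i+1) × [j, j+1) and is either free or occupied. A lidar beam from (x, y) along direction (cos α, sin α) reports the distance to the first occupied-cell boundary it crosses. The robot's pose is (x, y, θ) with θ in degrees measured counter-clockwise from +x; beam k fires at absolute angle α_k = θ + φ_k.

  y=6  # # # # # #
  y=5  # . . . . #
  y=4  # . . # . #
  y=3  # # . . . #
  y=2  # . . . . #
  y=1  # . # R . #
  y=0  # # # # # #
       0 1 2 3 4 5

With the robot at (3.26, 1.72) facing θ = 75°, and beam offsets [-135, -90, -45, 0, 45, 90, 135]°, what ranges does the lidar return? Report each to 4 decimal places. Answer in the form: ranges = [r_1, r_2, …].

beam 1: φ=-135°, α=300°
  direction (0.5000, -0.8660); cell (3,1); t to first gridline: x 1.4800, y 0.8314 (then +2.0000 / +1.1547)
    (3,0) via y @ 0.8314  # hit
  → r_1 = 0.8314
beam 2: φ=-90°, α=345°
  direction (0.9659, -0.2588); cell (3,1); t to first gridline: x 0.7661, y 2.7819 (then +1.0353 / +3.8637)
    (4,1) via x @ 0.7661
    (5,1) via x @ 1.8014  # hit
  → r_2 = 1.8014
beam 3: φ=-45°, α=30°
  direction (0.8660, 0.5000); cell (3,1); t to first gridline: x 0.8545, y 0.5600 (then +1.1547 / +2.0000)
    (3,2) via y @ 0.5600
    (4,2) via x @ 0.8545
    (5,2) via x @ 2.0092  # hit
  → r_3 = 2.0092
beam 4: φ=0°, α=75°
  direction (0.2588, 0.9659); cell (3,1); t to first gridline: x 2.8591, y 0.2899 (then +3.8637 / +1.0353)
    (3,2) via y @ 0.2899
    (3,3) via y @ 1.3252
    (3,4) via y @ 2.3604  # hit
  → r_4 = 2.3604
beam 5: φ=45°, α=120°
  direction (-0.5000, 0.8660); cell (3,1); t to first gridline: x 0.5200, y 0.3233 (then +2.0000 / +1.1547)
    (3,2) via y @ 0.3233
    (2,2) via x @ 0.5200
    (2,3) via y @ 1.4780
    (1,3) via x @ 2.5200  # hit
  → r_5 = 2.5200
beam 6: φ=90°, α=165°
  direction (-0.9659, 0.2588); cell (3,1); t to first gridline: x 0.2692, y 1.0818 (then +1.0353 / +3.8637)
    (2,1) via x @ 0.2692  # hit
  → r_6 = 0.2692
beam 7: φ=135°, α=210°
  direction (-0.8660, -0.5000); cell (3,1); t to first gridline: x 0.3002, y 1.4400 (then +1.1547 / +2.0000)
    (2,1) via x @ 0.3002  # hit
  → r_7 = 0.3002

ranges = [0.8314, 1.8014, 2.0092, 2.3604, 2.5200, 0.2692, 0.3002]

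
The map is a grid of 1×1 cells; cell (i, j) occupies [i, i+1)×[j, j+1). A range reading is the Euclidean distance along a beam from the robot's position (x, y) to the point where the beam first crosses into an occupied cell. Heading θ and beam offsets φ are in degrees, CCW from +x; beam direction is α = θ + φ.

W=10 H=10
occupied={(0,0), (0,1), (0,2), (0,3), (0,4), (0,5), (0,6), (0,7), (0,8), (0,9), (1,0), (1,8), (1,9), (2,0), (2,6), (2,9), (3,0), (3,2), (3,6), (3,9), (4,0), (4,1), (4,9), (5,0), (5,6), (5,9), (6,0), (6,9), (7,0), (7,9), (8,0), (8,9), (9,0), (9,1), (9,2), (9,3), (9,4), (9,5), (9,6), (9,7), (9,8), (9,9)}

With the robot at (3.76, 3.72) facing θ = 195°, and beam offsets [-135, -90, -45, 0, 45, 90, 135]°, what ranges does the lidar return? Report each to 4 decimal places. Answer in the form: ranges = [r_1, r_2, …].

ranges = [2.6327, 2.3604, 3.1870, 2.8574, 0.8314, 0.7454, 5.4400]

beam 1: φ=-135°, α=60°
  cosα=0.5000 sinα=0.8660 | (3,3) | tMaxX 0.4800 tMaxY 0.3233 | tΔX 2.0000 tΔY 1.1547
    t=0.3233 [y] (3,4)
    t=0.4800 [x] (4,4)
    t=1.4780 [y] (4,5)
    t=2.4800 [x] (5,5)
    t=2.6327 [y] (5,6) — stop
  → r_1 = 2.6327
beam 2: φ=-90°, α=105°
  cosα=-0.2588 sinα=0.9659 | (3,3) | tMaxX 2.9364 tMaxY 0.2899 | tΔX 3.8637 tΔY 1.0353
    t=0.2899 [y] (3,4)
    t=1.3252 [y] (3,5)
    t=2.3604 [y] (3,6) — stop
  → r_2 = 2.3604
beam 3: φ=-45°, α=150°
  cosα=-0.8660 sinα=0.5000 | (3,3) | tMaxX 0.8776 tMaxY 0.5600 | tΔX 1.1547 tΔY 2.0000
    t=0.5600 [y] (3,4)
    t=0.8776 [x] (2,4)
    t=2.0323 [x] (1,4)
    t=2.5600 [y] (1,5)
    t=3.1870 [x] (0,5) — stop
  → r_3 = 3.1870
beam 4: φ=0°, α=195°
  cosα=-0.9659 sinα=-0.2588 | (3,3) | tMaxX 0.7868 tMaxY 2.7819 | tΔX 1.0353 tΔY 3.8637
    t=0.7868 [x] (2,3)
    t=1.8221 [x] (1,3)
    t=2.7819 [y] (1,2)
    t=2.8574 [x] (0,2) — stop
  → r_4 = 2.8574
beam 5: φ=45°, α=240°
  cosα=-0.5000 sinα=-0.8660 | (3,3) | tMaxX 1.5200 tMaxY 0.8314 | tΔX 2.0000 tΔY 1.1547
    t=0.8314 [y] (3,2) — stop
  → r_5 = 0.8314
beam 6: φ=90°, α=285°
  cosα=0.2588 sinα=-0.9659 | (3,3) | tMaxX 0.9273 tMaxY 0.7454 | tΔX 3.8637 tΔY 1.0353
    t=0.7454 [y] (3,2) — stop
  → r_6 = 0.7454
beam 7: φ=135°, α=330°
  cosα=0.8660 sinα=-0.5000 | (3,3) | tMaxX 0.2771 tMaxY 1.4400 | tΔX 1.1547 tΔY 2.0000
    t=0.2771 [x] (4,3)
    t=1.4318 [x] (5,3)
    t=1.4400 [y] (5,2)
    t=2.5865 [x] (6,2)
    t=3.4400 [y] (6,1)
    t=3.7412 [x] (7,1)
    t=4.8959 [x] (8,1)
    t=5.4400 [y] (8,0) — stop
  → r_7 = 5.4400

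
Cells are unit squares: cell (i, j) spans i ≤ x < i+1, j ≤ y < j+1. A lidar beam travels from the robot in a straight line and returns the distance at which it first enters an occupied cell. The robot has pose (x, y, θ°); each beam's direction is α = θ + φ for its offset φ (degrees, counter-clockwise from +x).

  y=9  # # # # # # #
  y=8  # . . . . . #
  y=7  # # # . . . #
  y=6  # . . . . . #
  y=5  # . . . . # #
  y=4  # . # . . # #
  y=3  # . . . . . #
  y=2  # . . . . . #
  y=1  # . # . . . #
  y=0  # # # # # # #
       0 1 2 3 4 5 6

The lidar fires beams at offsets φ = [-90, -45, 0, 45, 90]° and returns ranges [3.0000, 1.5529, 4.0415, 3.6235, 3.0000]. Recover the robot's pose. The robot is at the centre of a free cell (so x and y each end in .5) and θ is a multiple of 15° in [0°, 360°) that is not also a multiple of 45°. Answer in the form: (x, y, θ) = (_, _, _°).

(x, y, θ) = (4.5, 4.5, 210°)

The pose lattice has 34·16 = 544 candidates. Test each by forward raycasting.
  (1.5, 2.5, 165°): beam 1 = 1.9319 ≠ 3.0000 ✗
  (5.5, 1.5, 330°): beam 1 = 0.5774 ≠ 3.0000 ✗
  (5.5, 3.5, 330°): beam 1 = 2.8868 ≠ 3.0000 ✗
  (4.5, 3.5, 165°): beam 1 = 1.9319 ≠ 3.0000 ✗
  …
  (4.5, 4.5, 210°): r_1=3.0000, r_2=1.5529, r_3=4.0415, r_4=3.6235, r_5=3.0000 — all match ✓
No second candidate reproduces the full scan.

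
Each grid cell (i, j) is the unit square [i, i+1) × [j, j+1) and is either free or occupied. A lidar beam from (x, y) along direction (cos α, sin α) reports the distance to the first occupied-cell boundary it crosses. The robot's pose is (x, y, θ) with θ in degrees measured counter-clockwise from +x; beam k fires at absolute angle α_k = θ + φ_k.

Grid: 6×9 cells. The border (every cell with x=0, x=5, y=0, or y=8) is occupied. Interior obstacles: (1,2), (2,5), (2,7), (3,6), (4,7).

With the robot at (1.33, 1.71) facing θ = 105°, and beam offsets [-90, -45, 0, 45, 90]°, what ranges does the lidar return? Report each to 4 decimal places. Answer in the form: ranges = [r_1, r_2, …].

beam 1: φ=-90°, α=15°
  cosα=0.9659 sinα=0.2588 | (1,1) | tMaxX 0.6936 tMaxY 1.1205 | tΔX 1.0353 tΔY 3.8637
    t=0.6936 [x] (2,1)
    t=1.1205 [y] (2,2)
    t=1.7289 [x] (3,2)
    t=2.7642 [x] (4,2)
    t=3.7995 [x] (5,2) — stop
  → r_1 = 3.7995
beam 2: φ=-45°, α=60°
  cosα=0.5000 sinα=0.8660 | (1,1) | tMaxX 1.3400 tMaxY 0.3349 | tΔX 2.0000 tΔY 1.1547
    t=0.3349 [y] (1,2) — stop
  → r_2 = 0.3349
beam 3: φ=0°, α=105°
  cosα=-0.2588 sinα=0.9659 | (1,1) | tMaxX 1.2750 tMaxY 0.3002 | tΔX 3.8637 tΔY 1.0353
    t=0.3002 [y] (1,2) — stop
  → r_3 = 0.3002
beam 4: φ=45°, α=150°
  cosα=-0.8660 sinα=0.5000 | (1,1) | tMaxX 0.3811 tMaxY 0.5800 | tΔX 1.1547 tΔY 2.0000
    t=0.3811 [x] (0,1) — stop
  → r_4 = 0.3811
beam 5: φ=90°, α=195°
  cosα=-0.9659 sinα=-0.2588 | (1,1) | tMaxX 0.3416 tMaxY 2.7432 | tΔX 1.0353 tΔY 3.8637
    t=0.3416 [x] (0,1) — stop
  → r_5 = 0.3416

ranges = [3.7995, 0.3349, 0.3002, 0.3811, 0.3416]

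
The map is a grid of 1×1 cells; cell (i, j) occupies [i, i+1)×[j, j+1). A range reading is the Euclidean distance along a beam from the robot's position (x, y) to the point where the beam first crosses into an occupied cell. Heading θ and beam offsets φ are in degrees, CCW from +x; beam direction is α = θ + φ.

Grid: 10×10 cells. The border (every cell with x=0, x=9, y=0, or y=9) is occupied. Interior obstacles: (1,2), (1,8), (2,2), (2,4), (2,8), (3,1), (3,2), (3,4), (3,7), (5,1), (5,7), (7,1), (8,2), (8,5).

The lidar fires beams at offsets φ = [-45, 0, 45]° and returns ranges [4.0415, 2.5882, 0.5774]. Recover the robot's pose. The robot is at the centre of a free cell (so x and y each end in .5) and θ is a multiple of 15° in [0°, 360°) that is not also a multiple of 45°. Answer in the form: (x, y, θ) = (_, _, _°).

Candidates: 50 free-cell centres × 16 headings = 800 poses. Raycast each; keep the one whose scan matches to 4 dp.
  (5.5, 2.5, 240°): beam 1 = 1.5529 ≠ 4.0415 ✗
  (8.5, 3.5, 345°): beam 1 = 0.5774 ≠ 4.0415 ✗
  (1.5, 5.5, 330°): beam 1 = 2.5882 ≠ 4.0415 ✗
  …
  (7.5, 5.5, 285°): r_1=4.0415, r_2=2.5882, r_3=0.5774 — all match ✓
Only this pose fits every beam.

(x, y, θ) = (7.5, 5.5, 285°)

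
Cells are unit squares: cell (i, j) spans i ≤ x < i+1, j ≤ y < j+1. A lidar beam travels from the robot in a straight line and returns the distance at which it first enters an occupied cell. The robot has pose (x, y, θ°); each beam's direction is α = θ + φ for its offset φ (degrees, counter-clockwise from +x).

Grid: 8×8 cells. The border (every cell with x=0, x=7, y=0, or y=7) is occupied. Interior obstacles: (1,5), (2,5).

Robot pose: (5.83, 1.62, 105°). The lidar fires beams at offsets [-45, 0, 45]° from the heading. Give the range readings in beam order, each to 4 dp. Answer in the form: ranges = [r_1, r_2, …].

beam 1: φ=-45°, α=60°
  d=(0.5000,0.8660)  start (5,1)  tX=0.3400 tY=0.4388  stride 1/|dx|=2.0000 1/|dy|=1.1547
    cross x-line → (6,1), t=0.3400
    cross y-line → (6,2), t=0.4388
    cross y-line → (6,3), t=1.5935
    cross x-line → (7,3), t=2.3400 (wall)
  → r_1 = 2.3400
beam 2: φ=0°, α=105°
  d=(-0.2588,0.9659)  start (5,1)  tX=3.2069 tY=0.3934  stride 1/|dx|=3.8637 1/|dy|=1.0353
    cross y-line → (5,2), t=0.3934
    cross y-line → (5,3), t=1.4287
    cross y-line → (5,4), t=2.4640
    cross x-line → (4,4), t=3.2069
    cross y-line → (4,5), t=3.4992
    cross y-line → (4,6), t=4.5345
    cross y-line → (4,7), t=5.5698 (wall)
  → r_2 = 5.5698
beam 3: φ=45°, α=150°
  d=(-0.8660,0.5000)  start (5,1)  tX=0.9584 tY=0.7600  stride 1/|dx|=1.1547 1/|dy|=2.0000
    cross y-line → (5,2), t=0.7600
    cross x-line → (4,2), t=0.9584
    cross x-line → (3,2), t=2.1131
    cross y-line → (3,3), t=2.7600
    cross x-line → (2,3), t=3.2678
    cross x-line → (1,3), t=4.4225
    cross y-line → (1,4), t=4.7600
    cross x-line → (0,4), t=5.5772 (wall)
  → r_3 = 5.5772

ranges = [2.3400, 5.5698, 5.5772]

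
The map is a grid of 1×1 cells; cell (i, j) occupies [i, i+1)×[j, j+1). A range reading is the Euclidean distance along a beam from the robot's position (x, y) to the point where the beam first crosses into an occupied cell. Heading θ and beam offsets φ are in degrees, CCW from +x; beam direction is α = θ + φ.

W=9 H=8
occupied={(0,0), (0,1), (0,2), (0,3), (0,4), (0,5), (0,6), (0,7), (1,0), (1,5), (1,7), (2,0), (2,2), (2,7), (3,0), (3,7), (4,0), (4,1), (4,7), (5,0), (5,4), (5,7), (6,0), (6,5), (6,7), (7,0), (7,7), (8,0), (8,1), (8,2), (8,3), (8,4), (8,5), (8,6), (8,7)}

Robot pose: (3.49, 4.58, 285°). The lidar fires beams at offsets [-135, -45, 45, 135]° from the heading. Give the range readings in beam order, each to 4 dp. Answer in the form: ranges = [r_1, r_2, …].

ranges = [1.7205, 1.8244, 5.2077, 2.7944]

beam 1: φ=-135°, α=150°
  dir = (cos 150°, sin 150°) = (-0.8660, 0.5000); from cell (3,4)
  next x-line at t=0.5658, next y-line at t=0.8400; Δt_x=1.1547, Δt_y=2.0000
    x: enter (2,4) at t=0.5658
    y: enter (2,5) at t=0.8400
    x: enter (1,5) at t=1.7205 ← occupied
  → r_1 = 1.7205
beam 2: φ=-45°, α=240°
  dir = (cos 240°, sin 240°) = (-0.5000, -0.8660); from cell (3,4)
  next x-line at t=0.9800, next y-line at t=0.6697; Δt_x=2.0000, Δt_y=1.1547
    y: enter (3,3) at t=0.6697
    x: enter (2,3) at t=0.9800
    y: enter (2,2) at t=1.8244 ← occupied
  → r_2 = 1.8244
beam 3: φ=45°, α=330°
  dir = (cos 330°, sin 330°) = (0.8660, -0.5000); from cell (3,4)
  next x-line at t=0.5889, next y-line at t=1.1600; Δt_x=1.1547, Δt_y=2.0000
    x: enter (4,4) at t=0.5889
    y: enter (4,3) at t=1.1600
    x: enter (5,3) at t=1.7436
    x: enter (6,3) at t=2.8983
    y: enter (6,2) at t=3.1600
    x: enter (7,2) at t=4.0530
    y: enter (7,1) at t=5.1600
    x: enter (8,1) at t=5.2077 ← occupied
  → r_3 = 5.2077
beam 4: φ=135°, α=60°
  dir = (cos 60°, sin 60°) = (0.5000, 0.8660); from cell (3,4)
  next x-line at t=1.0200, next y-line at t=0.4850; Δt_x=2.0000, Δt_y=1.1547
    y: enter (3,5) at t=0.4850
    x: enter (4,5) at t=1.0200
    y: enter (4,6) at t=1.6397
    y: enter (4,7) at t=2.7944 ← occupied
  → r_4 = 2.7944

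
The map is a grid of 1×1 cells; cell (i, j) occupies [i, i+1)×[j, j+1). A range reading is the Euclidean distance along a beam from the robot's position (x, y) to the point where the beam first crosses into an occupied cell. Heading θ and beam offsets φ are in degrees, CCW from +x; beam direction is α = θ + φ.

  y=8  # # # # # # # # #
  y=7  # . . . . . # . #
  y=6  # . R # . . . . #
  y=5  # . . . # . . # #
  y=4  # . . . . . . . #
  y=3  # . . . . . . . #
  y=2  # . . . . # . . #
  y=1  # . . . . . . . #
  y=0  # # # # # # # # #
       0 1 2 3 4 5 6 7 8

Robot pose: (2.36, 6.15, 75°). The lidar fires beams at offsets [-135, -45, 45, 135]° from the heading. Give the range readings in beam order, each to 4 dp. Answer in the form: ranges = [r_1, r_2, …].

beam 1: φ=-135°, α=300°
  dir = (cos 300°, sin 300°) = (0.5000, -0.8660); from cell (2,6)
  next x-line at t=1.2800, next y-line at t=0.1732; Δt_x=2.0000, Δt_y=1.1547
    y: enter (2,5) at t=0.1732
    x: enter (3,5) at t=1.2800
    y: enter (3,4) at t=1.3279
    y: enter (3,3) at t=2.4826
    x: enter (4,3) at t=3.2800
    y: enter (4,2) at t=3.6373
    y: enter (4,1) at t=4.7920
    x: enter (5,1) at t=5.2800
    y: enter (5,0) at t=5.9467 ← occupied
  → r_1 = 5.9467
beam 2: φ=-45°, α=30°
  dir = (cos 30°, sin 30°) = (0.8660, 0.5000); from cell (2,6)
  next x-line at t=0.7390, next y-line at t=1.7000; Δt_x=1.1547, Δt_y=2.0000
    x: enter (3,6) at t=0.7390 ← occupied
  → r_2 = 0.7390
beam 3: φ=45°, α=120°
  dir = (cos 120°, sin 120°) = (-0.5000, 0.8660); from cell (2,6)
  next x-line at t=0.7200, next y-line at t=0.9815; Δt_x=2.0000, Δt_y=1.1547
    x: enter (1,6) at t=0.7200
    y: enter (1,7) at t=0.9815
    y: enter (1,8) at t=2.1362 ← occupied
  → r_3 = 2.1362
beam 4: φ=135°, α=210°
  dir = (cos 210°, sin 210°) = (-0.8660, -0.5000); from cell (2,6)
  next x-line at t=0.4157, next y-line at t=0.3000; Δt_x=1.1547, Δt_y=2.0000
    y: enter (2,5) at t=0.3000
    x: enter (1,5) at t=0.4157
    x: enter (0,5) at t=1.5704 ← occupied
  → r_4 = 1.5704

ranges = [5.9467, 0.7390, 2.1362, 1.5704]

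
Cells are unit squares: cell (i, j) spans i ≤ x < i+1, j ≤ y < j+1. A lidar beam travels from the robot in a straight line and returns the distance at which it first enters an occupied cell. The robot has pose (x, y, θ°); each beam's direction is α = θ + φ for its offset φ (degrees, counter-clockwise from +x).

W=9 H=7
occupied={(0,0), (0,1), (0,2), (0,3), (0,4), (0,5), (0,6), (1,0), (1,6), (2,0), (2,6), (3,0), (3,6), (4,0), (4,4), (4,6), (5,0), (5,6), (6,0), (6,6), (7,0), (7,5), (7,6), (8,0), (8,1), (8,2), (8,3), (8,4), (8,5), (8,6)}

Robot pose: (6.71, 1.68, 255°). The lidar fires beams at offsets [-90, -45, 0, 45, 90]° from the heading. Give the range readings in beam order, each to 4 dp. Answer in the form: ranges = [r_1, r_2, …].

ranges = [5.9114, 1.3600, 0.7040, 0.7852, 1.3355]

beam 1: φ=-90°, α=165°
  cosα=-0.9659 sinα=0.2588 | (6,1) | tMaxX 0.7350 tMaxY 1.2364 | tΔX 1.0353 tΔY 3.8637
    t=0.7350 [x] (5,1)
    t=1.2364 [y] (5,2)
    t=1.7703 [x] (4,2)
    t=2.8056 [x] (3,2)
    t=3.8409 [x] (2,2)
    t=4.8762 [x] (1,2)
    t=5.1001 [y] (1,3)
    t=5.9114 [x] (0,3) — stop
  → r_1 = 5.9114
beam 2: φ=-45°, α=210°
  cosα=-0.8660 sinα=-0.5000 | (6,1) | tMaxX 0.8198 tMaxY 1.3600 | tΔX 1.1547 tΔY 2.0000
    t=0.8198 [x] (5,1)
    t=1.3600 [y] (5,0) — stop
  → r_2 = 1.3600
beam 3: φ=0°, α=255°
  cosα=-0.2588 sinα=-0.9659 | (6,1) | tMaxX 2.7432 tMaxY 0.7040 | tΔX 3.8637 tΔY 1.0353
    t=0.7040 [y] (6,0) — stop
  → r_3 = 0.7040
beam 4: φ=45°, α=300°
  cosα=0.5000 sinα=-0.8660 | (6,1) | tMaxX 0.5800 tMaxY 0.7852 | tΔX 2.0000 tΔY 1.1547
    t=0.5800 [x] (7,1)
    t=0.7852 [y] (7,0) — stop
  → r_4 = 0.7852
beam 5: φ=90°, α=345°
  cosα=0.9659 sinα=-0.2588 | (6,1) | tMaxX 0.3002 tMaxY 2.6273 | tΔX 1.0353 tΔY 3.8637
    t=0.3002 [x] (7,1)
    t=1.3355 [x] (8,1) — stop
  → r_5 = 1.3355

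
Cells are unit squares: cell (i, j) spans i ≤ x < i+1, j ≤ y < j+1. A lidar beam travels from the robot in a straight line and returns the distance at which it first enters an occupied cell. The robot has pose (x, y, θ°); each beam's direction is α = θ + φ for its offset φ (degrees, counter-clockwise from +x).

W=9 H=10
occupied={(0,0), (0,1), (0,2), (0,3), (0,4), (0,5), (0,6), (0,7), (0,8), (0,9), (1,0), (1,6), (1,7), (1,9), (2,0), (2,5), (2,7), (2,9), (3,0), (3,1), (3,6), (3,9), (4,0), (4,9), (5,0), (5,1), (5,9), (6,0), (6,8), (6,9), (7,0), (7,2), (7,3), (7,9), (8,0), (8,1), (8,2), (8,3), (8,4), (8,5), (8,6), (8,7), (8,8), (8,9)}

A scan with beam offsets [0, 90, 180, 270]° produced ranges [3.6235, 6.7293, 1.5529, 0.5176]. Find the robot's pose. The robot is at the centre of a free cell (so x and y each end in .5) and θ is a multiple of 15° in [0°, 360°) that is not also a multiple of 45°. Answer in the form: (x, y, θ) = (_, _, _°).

Enumerate (i+0.5, j+0.5, θ) over the 46 free cells and 16 admissible headings. For each, cast all 4 beams and compare to the given ranges.
  (2.5, 6.5, 285°): beam 1 = 0.5176 ≠ 3.6235 ✗
  (2.5, 6.5, 30°): beam 1 = 0.5774 ≠ 3.6235 ✗
  (7.5, 1.5, 30°): beam 1 = 0.5774 ≠ 3.6235 ✗
  (2.5, 8.5, 210°): beam 1 = 1.0000 ≠ 3.6235 ✗
  (6.5, 5.5, 165°): beam 1 = 2.5882 ≠ 3.6235 ✗
  …
  (1.5, 4.5, 285°): r_1=3.6235, r_2=6.7293, r_3=1.5529, r_4=0.5176 — all match ✓
Only this pose fits every beam.

(x, y, θ) = (1.5, 4.5, 285°)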